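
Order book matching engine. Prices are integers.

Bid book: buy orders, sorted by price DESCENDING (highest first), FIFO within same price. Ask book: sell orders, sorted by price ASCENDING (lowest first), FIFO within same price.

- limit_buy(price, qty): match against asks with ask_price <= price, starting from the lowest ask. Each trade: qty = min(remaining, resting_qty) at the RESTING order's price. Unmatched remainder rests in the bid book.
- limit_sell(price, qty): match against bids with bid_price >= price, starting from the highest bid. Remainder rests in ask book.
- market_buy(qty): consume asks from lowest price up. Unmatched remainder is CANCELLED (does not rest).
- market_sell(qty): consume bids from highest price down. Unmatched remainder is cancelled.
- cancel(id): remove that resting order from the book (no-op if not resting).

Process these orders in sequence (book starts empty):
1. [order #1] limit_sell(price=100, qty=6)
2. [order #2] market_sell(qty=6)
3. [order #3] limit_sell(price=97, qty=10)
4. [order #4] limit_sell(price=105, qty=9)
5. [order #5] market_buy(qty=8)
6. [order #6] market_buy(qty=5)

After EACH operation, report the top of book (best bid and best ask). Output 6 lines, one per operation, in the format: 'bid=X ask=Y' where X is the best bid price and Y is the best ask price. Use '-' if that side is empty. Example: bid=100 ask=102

Answer: bid=- ask=100
bid=- ask=100
bid=- ask=97
bid=- ask=97
bid=- ask=97
bid=- ask=100

Derivation:
After op 1 [order #1] limit_sell(price=100, qty=6): fills=none; bids=[-] asks=[#1:6@100]
After op 2 [order #2] market_sell(qty=6): fills=none; bids=[-] asks=[#1:6@100]
After op 3 [order #3] limit_sell(price=97, qty=10): fills=none; bids=[-] asks=[#3:10@97 #1:6@100]
After op 4 [order #4] limit_sell(price=105, qty=9): fills=none; bids=[-] asks=[#3:10@97 #1:6@100 #4:9@105]
After op 5 [order #5] market_buy(qty=8): fills=#5x#3:8@97; bids=[-] asks=[#3:2@97 #1:6@100 #4:9@105]
After op 6 [order #6] market_buy(qty=5): fills=#6x#3:2@97 #6x#1:3@100; bids=[-] asks=[#1:3@100 #4:9@105]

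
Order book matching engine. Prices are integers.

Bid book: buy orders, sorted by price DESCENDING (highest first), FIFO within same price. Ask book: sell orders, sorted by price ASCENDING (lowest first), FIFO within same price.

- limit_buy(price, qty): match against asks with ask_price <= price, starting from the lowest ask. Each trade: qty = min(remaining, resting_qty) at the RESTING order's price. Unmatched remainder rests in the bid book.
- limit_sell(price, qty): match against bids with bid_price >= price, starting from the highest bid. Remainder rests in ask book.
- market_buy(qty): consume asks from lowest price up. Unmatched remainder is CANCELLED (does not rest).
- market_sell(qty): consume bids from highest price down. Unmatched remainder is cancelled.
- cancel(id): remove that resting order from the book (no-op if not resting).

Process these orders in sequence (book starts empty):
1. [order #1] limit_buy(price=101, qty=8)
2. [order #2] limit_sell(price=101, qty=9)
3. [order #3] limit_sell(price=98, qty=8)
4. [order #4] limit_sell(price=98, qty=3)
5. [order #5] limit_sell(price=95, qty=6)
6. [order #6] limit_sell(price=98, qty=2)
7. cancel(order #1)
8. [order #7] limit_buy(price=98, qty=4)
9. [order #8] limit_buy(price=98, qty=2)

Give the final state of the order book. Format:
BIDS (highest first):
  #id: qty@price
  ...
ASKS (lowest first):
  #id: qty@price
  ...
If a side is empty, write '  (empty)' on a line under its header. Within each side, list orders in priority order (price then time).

After op 1 [order #1] limit_buy(price=101, qty=8): fills=none; bids=[#1:8@101] asks=[-]
After op 2 [order #2] limit_sell(price=101, qty=9): fills=#1x#2:8@101; bids=[-] asks=[#2:1@101]
After op 3 [order #3] limit_sell(price=98, qty=8): fills=none; bids=[-] asks=[#3:8@98 #2:1@101]
After op 4 [order #4] limit_sell(price=98, qty=3): fills=none; bids=[-] asks=[#3:8@98 #4:3@98 #2:1@101]
After op 5 [order #5] limit_sell(price=95, qty=6): fills=none; bids=[-] asks=[#5:6@95 #3:8@98 #4:3@98 #2:1@101]
After op 6 [order #6] limit_sell(price=98, qty=2): fills=none; bids=[-] asks=[#5:6@95 #3:8@98 #4:3@98 #6:2@98 #2:1@101]
After op 7 cancel(order #1): fills=none; bids=[-] asks=[#5:6@95 #3:8@98 #4:3@98 #6:2@98 #2:1@101]
After op 8 [order #7] limit_buy(price=98, qty=4): fills=#7x#5:4@95; bids=[-] asks=[#5:2@95 #3:8@98 #4:3@98 #6:2@98 #2:1@101]
After op 9 [order #8] limit_buy(price=98, qty=2): fills=#8x#5:2@95; bids=[-] asks=[#3:8@98 #4:3@98 #6:2@98 #2:1@101]

Answer: BIDS (highest first):
  (empty)
ASKS (lowest first):
  #3: 8@98
  #4: 3@98
  #6: 2@98
  #2: 1@101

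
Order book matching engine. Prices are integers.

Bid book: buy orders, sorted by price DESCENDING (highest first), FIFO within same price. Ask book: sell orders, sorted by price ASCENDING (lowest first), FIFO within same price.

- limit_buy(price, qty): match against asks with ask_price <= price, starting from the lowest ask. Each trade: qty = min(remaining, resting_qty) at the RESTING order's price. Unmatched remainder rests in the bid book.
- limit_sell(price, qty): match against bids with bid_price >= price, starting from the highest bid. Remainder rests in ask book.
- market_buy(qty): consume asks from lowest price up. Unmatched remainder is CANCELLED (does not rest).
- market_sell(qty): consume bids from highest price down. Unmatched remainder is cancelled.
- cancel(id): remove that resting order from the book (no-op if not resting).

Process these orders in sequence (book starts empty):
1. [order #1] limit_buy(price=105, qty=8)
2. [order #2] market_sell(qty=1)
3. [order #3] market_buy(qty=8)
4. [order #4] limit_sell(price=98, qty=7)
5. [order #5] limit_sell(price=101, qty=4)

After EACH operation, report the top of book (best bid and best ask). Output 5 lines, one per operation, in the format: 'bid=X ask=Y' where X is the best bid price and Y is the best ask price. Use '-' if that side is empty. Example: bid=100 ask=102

Answer: bid=105 ask=-
bid=105 ask=-
bid=105 ask=-
bid=- ask=-
bid=- ask=101

Derivation:
After op 1 [order #1] limit_buy(price=105, qty=8): fills=none; bids=[#1:8@105] asks=[-]
After op 2 [order #2] market_sell(qty=1): fills=#1x#2:1@105; bids=[#1:7@105] asks=[-]
After op 3 [order #3] market_buy(qty=8): fills=none; bids=[#1:7@105] asks=[-]
After op 4 [order #4] limit_sell(price=98, qty=7): fills=#1x#4:7@105; bids=[-] asks=[-]
After op 5 [order #5] limit_sell(price=101, qty=4): fills=none; bids=[-] asks=[#5:4@101]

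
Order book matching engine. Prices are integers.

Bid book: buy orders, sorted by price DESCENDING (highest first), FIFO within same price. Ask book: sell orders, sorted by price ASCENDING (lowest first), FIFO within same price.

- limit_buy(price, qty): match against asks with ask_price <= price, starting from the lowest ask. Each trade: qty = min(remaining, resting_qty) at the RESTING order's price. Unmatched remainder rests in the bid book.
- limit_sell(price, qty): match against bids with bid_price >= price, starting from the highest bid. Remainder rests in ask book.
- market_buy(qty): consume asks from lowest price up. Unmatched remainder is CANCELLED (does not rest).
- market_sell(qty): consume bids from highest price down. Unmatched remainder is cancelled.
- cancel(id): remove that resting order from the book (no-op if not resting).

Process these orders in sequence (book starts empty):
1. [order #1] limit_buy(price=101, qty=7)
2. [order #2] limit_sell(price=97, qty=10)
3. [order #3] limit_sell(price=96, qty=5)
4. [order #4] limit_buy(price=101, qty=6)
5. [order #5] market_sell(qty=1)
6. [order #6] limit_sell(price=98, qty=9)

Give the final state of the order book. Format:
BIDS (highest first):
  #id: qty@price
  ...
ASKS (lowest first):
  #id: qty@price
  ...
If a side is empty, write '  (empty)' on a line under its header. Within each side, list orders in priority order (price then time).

After op 1 [order #1] limit_buy(price=101, qty=7): fills=none; bids=[#1:7@101] asks=[-]
After op 2 [order #2] limit_sell(price=97, qty=10): fills=#1x#2:7@101; bids=[-] asks=[#2:3@97]
After op 3 [order #3] limit_sell(price=96, qty=5): fills=none; bids=[-] asks=[#3:5@96 #2:3@97]
After op 4 [order #4] limit_buy(price=101, qty=6): fills=#4x#3:5@96 #4x#2:1@97; bids=[-] asks=[#2:2@97]
After op 5 [order #5] market_sell(qty=1): fills=none; bids=[-] asks=[#2:2@97]
After op 6 [order #6] limit_sell(price=98, qty=9): fills=none; bids=[-] asks=[#2:2@97 #6:9@98]

Answer: BIDS (highest first):
  (empty)
ASKS (lowest first):
  #2: 2@97
  #6: 9@98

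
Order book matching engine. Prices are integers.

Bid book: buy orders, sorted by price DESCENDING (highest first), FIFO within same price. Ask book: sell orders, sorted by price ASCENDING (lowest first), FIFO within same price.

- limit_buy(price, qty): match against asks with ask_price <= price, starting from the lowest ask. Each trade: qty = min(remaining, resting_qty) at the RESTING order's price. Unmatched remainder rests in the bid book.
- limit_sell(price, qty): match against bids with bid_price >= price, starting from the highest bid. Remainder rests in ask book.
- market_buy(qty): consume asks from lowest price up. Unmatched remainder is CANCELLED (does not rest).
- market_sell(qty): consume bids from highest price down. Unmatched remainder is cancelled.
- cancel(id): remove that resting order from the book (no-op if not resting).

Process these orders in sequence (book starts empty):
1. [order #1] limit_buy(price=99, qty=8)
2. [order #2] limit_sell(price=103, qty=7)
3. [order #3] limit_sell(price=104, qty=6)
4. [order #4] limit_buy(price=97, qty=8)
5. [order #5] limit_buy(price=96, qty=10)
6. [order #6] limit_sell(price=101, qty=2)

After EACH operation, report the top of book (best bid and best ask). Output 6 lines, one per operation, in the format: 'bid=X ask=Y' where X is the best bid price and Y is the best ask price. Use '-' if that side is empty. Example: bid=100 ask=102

After op 1 [order #1] limit_buy(price=99, qty=8): fills=none; bids=[#1:8@99] asks=[-]
After op 2 [order #2] limit_sell(price=103, qty=7): fills=none; bids=[#1:8@99] asks=[#2:7@103]
After op 3 [order #3] limit_sell(price=104, qty=6): fills=none; bids=[#1:8@99] asks=[#2:7@103 #3:6@104]
After op 4 [order #4] limit_buy(price=97, qty=8): fills=none; bids=[#1:8@99 #4:8@97] asks=[#2:7@103 #3:6@104]
After op 5 [order #5] limit_buy(price=96, qty=10): fills=none; bids=[#1:8@99 #4:8@97 #5:10@96] asks=[#2:7@103 #3:6@104]
After op 6 [order #6] limit_sell(price=101, qty=2): fills=none; bids=[#1:8@99 #4:8@97 #5:10@96] asks=[#6:2@101 #2:7@103 #3:6@104]

Answer: bid=99 ask=-
bid=99 ask=103
bid=99 ask=103
bid=99 ask=103
bid=99 ask=103
bid=99 ask=101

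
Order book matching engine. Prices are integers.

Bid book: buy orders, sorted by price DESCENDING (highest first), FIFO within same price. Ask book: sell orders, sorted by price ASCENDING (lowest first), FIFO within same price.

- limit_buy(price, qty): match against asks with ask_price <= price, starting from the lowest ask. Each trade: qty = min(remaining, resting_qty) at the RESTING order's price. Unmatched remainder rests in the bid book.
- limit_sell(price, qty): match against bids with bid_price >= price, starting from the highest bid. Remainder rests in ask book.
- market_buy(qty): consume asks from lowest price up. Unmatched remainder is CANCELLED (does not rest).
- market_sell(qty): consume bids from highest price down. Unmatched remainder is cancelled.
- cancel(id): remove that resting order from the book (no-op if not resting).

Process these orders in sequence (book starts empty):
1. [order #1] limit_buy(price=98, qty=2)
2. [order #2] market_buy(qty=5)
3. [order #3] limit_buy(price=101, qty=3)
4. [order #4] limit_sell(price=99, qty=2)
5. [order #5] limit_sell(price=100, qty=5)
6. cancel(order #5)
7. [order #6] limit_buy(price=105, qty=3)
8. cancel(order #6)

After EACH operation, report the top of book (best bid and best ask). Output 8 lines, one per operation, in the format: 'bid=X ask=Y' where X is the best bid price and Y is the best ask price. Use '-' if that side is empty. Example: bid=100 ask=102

Answer: bid=98 ask=-
bid=98 ask=-
bid=101 ask=-
bid=101 ask=-
bid=98 ask=100
bid=98 ask=-
bid=105 ask=-
bid=98 ask=-

Derivation:
After op 1 [order #1] limit_buy(price=98, qty=2): fills=none; bids=[#1:2@98] asks=[-]
After op 2 [order #2] market_buy(qty=5): fills=none; bids=[#1:2@98] asks=[-]
After op 3 [order #3] limit_buy(price=101, qty=3): fills=none; bids=[#3:3@101 #1:2@98] asks=[-]
After op 4 [order #4] limit_sell(price=99, qty=2): fills=#3x#4:2@101; bids=[#3:1@101 #1:2@98] asks=[-]
After op 5 [order #5] limit_sell(price=100, qty=5): fills=#3x#5:1@101; bids=[#1:2@98] asks=[#5:4@100]
After op 6 cancel(order #5): fills=none; bids=[#1:2@98] asks=[-]
After op 7 [order #6] limit_buy(price=105, qty=3): fills=none; bids=[#6:3@105 #1:2@98] asks=[-]
After op 8 cancel(order #6): fills=none; bids=[#1:2@98] asks=[-]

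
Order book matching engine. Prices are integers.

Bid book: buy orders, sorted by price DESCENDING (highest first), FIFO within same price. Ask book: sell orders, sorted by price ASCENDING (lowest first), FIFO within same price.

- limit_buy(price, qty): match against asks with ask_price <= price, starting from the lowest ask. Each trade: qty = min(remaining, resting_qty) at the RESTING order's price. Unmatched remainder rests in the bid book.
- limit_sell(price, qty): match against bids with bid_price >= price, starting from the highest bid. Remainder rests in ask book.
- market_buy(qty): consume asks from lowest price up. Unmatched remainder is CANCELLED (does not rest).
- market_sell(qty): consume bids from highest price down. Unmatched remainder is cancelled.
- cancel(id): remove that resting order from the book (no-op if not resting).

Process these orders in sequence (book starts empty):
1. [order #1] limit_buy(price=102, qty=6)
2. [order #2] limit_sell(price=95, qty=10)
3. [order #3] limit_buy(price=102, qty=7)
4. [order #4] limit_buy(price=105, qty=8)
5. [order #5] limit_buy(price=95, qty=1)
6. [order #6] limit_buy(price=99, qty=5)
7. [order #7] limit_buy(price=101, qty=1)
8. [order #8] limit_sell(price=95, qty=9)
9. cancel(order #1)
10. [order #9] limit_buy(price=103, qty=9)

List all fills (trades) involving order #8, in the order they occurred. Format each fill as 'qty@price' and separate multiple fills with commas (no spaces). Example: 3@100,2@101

Answer: 8@105,1@102

Derivation:
After op 1 [order #1] limit_buy(price=102, qty=6): fills=none; bids=[#1:6@102] asks=[-]
After op 2 [order #2] limit_sell(price=95, qty=10): fills=#1x#2:6@102; bids=[-] asks=[#2:4@95]
After op 3 [order #3] limit_buy(price=102, qty=7): fills=#3x#2:4@95; bids=[#3:3@102] asks=[-]
After op 4 [order #4] limit_buy(price=105, qty=8): fills=none; bids=[#4:8@105 #3:3@102] asks=[-]
After op 5 [order #5] limit_buy(price=95, qty=1): fills=none; bids=[#4:8@105 #3:3@102 #5:1@95] asks=[-]
After op 6 [order #6] limit_buy(price=99, qty=5): fills=none; bids=[#4:8@105 #3:3@102 #6:5@99 #5:1@95] asks=[-]
After op 7 [order #7] limit_buy(price=101, qty=1): fills=none; bids=[#4:8@105 #3:3@102 #7:1@101 #6:5@99 #5:1@95] asks=[-]
After op 8 [order #8] limit_sell(price=95, qty=9): fills=#4x#8:8@105 #3x#8:1@102; bids=[#3:2@102 #7:1@101 #6:5@99 #5:1@95] asks=[-]
After op 9 cancel(order #1): fills=none; bids=[#3:2@102 #7:1@101 #6:5@99 #5:1@95] asks=[-]
After op 10 [order #9] limit_buy(price=103, qty=9): fills=none; bids=[#9:9@103 #3:2@102 #7:1@101 #6:5@99 #5:1@95] asks=[-]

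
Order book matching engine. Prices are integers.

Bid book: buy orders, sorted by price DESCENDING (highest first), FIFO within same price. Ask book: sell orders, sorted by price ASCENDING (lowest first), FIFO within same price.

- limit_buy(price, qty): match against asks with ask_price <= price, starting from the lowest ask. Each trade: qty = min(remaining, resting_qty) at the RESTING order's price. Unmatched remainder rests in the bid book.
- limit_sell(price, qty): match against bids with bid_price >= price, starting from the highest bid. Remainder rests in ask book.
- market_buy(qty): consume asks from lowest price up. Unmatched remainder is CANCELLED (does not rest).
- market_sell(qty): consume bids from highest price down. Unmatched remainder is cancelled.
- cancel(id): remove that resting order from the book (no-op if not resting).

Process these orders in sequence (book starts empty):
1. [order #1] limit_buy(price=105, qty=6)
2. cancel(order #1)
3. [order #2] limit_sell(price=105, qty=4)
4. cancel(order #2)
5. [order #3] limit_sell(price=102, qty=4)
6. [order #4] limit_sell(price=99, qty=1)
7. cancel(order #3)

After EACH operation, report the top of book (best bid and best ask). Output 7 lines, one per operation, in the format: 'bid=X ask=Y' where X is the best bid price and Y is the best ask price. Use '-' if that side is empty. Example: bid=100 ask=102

Answer: bid=105 ask=-
bid=- ask=-
bid=- ask=105
bid=- ask=-
bid=- ask=102
bid=- ask=99
bid=- ask=99

Derivation:
After op 1 [order #1] limit_buy(price=105, qty=6): fills=none; bids=[#1:6@105] asks=[-]
After op 2 cancel(order #1): fills=none; bids=[-] asks=[-]
After op 3 [order #2] limit_sell(price=105, qty=4): fills=none; bids=[-] asks=[#2:4@105]
After op 4 cancel(order #2): fills=none; bids=[-] asks=[-]
After op 5 [order #3] limit_sell(price=102, qty=4): fills=none; bids=[-] asks=[#3:4@102]
After op 6 [order #4] limit_sell(price=99, qty=1): fills=none; bids=[-] asks=[#4:1@99 #3:4@102]
After op 7 cancel(order #3): fills=none; bids=[-] asks=[#4:1@99]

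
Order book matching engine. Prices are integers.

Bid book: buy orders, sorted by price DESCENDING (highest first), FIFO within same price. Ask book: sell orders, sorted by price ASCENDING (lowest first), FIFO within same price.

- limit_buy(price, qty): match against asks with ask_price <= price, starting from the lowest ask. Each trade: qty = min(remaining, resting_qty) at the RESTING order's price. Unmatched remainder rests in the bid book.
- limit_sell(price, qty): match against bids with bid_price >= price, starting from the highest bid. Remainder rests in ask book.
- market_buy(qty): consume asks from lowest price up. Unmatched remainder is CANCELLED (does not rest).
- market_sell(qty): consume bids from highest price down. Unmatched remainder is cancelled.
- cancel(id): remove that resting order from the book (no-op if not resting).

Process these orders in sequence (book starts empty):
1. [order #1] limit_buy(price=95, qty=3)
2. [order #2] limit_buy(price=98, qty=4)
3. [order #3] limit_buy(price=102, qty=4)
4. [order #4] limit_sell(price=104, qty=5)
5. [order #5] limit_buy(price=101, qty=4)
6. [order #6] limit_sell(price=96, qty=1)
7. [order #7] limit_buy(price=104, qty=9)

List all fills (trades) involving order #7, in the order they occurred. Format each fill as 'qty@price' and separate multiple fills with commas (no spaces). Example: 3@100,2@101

Answer: 5@104

Derivation:
After op 1 [order #1] limit_buy(price=95, qty=3): fills=none; bids=[#1:3@95] asks=[-]
After op 2 [order #2] limit_buy(price=98, qty=4): fills=none; bids=[#2:4@98 #1:3@95] asks=[-]
After op 3 [order #3] limit_buy(price=102, qty=4): fills=none; bids=[#3:4@102 #2:4@98 #1:3@95] asks=[-]
After op 4 [order #4] limit_sell(price=104, qty=5): fills=none; bids=[#3:4@102 #2:4@98 #1:3@95] asks=[#4:5@104]
After op 5 [order #5] limit_buy(price=101, qty=4): fills=none; bids=[#3:4@102 #5:4@101 #2:4@98 #1:3@95] asks=[#4:5@104]
After op 6 [order #6] limit_sell(price=96, qty=1): fills=#3x#6:1@102; bids=[#3:3@102 #5:4@101 #2:4@98 #1:3@95] asks=[#4:5@104]
After op 7 [order #7] limit_buy(price=104, qty=9): fills=#7x#4:5@104; bids=[#7:4@104 #3:3@102 #5:4@101 #2:4@98 #1:3@95] asks=[-]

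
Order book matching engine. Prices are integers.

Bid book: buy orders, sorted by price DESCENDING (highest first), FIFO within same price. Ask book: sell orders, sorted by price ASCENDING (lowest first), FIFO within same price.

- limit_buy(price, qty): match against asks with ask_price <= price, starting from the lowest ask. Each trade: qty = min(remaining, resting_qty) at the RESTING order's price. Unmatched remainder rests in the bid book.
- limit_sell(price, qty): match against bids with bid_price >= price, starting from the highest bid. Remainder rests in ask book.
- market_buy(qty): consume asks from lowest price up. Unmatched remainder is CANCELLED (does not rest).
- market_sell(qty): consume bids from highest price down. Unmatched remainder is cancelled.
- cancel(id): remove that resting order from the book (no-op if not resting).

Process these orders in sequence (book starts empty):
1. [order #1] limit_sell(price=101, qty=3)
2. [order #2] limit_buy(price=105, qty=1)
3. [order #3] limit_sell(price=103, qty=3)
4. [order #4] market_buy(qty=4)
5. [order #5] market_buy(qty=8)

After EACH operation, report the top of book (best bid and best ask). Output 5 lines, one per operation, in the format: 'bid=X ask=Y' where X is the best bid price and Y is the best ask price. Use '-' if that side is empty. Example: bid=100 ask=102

Answer: bid=- ask=101
bid=- ask=101
bid=- ask=101
bid=- ask=103
bid=- ask=-

Derivation:
After op 1 [order #1] limit_sell(price=101, qty=3): fills=none; bids=[-] asks=[#1:3@101]
After op 2 [order #2] limit_buy(price=105, qty=1): fills=#2x#1:1@101; bids=[-] asks=[#1:2@101]
After op 3 [order #3] limit_sell(price=103, qty=3): fills=none; bids=[-] asks=[#1:2@101 #3:3@103]
After op 4 [order #4] market_buy(qty=4): fills=#4x#1:2@101 #4x#3:2@103; bids=[-] asks=[#3:1@103]
After op 5 [order #5] market_buy(qty=8): fills=#5x#3:1@103; bids=[-] asks=[-]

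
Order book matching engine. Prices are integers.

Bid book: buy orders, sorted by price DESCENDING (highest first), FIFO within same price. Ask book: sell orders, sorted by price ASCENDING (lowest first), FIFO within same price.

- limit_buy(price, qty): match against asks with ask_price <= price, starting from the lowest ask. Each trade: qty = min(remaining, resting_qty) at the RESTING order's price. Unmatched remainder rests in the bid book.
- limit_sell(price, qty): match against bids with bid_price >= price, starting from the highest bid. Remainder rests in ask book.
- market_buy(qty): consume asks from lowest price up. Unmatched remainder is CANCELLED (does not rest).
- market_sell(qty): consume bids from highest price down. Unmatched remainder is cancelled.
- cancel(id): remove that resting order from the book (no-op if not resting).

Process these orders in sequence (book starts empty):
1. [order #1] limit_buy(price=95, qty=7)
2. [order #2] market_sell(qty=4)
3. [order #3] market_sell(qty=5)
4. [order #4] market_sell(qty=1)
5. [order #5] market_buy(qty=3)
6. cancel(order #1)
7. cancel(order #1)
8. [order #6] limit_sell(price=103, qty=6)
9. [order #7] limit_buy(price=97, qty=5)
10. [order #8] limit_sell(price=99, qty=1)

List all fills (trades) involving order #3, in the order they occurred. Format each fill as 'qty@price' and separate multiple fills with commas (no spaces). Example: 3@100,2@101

After op 1 [order #1] limit_buy(price=95, qty=7): fills=none; bids=[#1:7@95] asks=[-]
After op 2 [order #2] market_sell(qty=4): fills=#1x#2:4@95; bids=[#1:3@95] asks=[-]
After op 3 [order #3] market_sell(qty=5): fills=#1x#3:3@95; bids=[-] asks=[-]
After op 4 [order #4] market_sell(qty=1): fills=none; bids=[-] asks=[-]
After op 5 [order #5] market_buy(qty=3): fills=none; bids=[-] asks=[-]
After op 6 cancel(order #1): fills=none; bids=[-] asks=[-]
After op 7 cancel(order #1): fills=none; bids=[-] asks=[-]
After op 8 [order #6] limit_sell(price=103, qty=6): fills=none; bids=[-] asks=[#6:6@103]
After op 9 [order #7] limit_buy(price=97, qty=5): fills=none; bids=[#7:5@97] asks=[#6:6@103]
After op 10 [order #8] limit_sell(price=99, qty=1): fills=none; bids=[#7:5@97] asks=[#8:1@99 #6:6@103]

Answer: 3@95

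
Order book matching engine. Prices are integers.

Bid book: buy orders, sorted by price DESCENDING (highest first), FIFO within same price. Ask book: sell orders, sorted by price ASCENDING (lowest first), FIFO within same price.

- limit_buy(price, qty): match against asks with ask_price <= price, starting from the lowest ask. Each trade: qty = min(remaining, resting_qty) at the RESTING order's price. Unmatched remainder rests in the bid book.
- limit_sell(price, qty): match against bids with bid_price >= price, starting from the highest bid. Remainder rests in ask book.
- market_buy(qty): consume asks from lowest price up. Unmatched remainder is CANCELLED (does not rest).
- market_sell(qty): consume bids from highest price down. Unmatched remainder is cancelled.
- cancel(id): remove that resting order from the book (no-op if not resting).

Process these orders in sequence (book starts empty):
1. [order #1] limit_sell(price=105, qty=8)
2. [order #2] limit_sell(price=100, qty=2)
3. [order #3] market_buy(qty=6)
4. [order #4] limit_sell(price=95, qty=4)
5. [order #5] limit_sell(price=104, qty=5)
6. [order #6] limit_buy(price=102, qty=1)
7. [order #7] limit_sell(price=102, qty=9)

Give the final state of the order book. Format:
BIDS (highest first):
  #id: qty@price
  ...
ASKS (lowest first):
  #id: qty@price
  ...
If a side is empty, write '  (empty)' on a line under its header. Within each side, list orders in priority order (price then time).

After op 1 [order #1] limit_sell(price=105, qty=8): fills=none; bids=[-] asks=[#1:8@105]
After op 2 [order #2] limit_sell(price=100, qty=2): fills=none; bids=[-] asks=[#2:2@100 #1:8@105]
After op 3 [order #3] market_buy(qty=6): fills=#3x#2:2@100 #3x#1:4@105; bids=[-] asks=[#1:4@105]
After op 4 [order #4] limit_sell(price=95, qty=4): fills=none; bids=[-] asks=[#4:4@95 #1:4@105]
After op 5 [order #5] limit_sell(price=104, qty=5): fills=none; bids=[-] asks=[#4:4@95 #5:5@104 #1:4@105]
After op 6 [order #6] limit_buy(price=102, qty=1): fills=#6x#4:1@95; bids=[-] asks=[#4:3@95 #5:5@104 #1:4@105]
After op 7 [order #7] limit_sell(price=102, qty=9): fills=none; bids=[-] asks=[#4:3@95 #7:9@102 #5:5@104 #1:4@105]

Answer: BIDS (highest first):
  (empty)
ASKS (lowest first):
  #4: 3@95
  #7: 9@102
  #5: 5@104
  #1: 4@105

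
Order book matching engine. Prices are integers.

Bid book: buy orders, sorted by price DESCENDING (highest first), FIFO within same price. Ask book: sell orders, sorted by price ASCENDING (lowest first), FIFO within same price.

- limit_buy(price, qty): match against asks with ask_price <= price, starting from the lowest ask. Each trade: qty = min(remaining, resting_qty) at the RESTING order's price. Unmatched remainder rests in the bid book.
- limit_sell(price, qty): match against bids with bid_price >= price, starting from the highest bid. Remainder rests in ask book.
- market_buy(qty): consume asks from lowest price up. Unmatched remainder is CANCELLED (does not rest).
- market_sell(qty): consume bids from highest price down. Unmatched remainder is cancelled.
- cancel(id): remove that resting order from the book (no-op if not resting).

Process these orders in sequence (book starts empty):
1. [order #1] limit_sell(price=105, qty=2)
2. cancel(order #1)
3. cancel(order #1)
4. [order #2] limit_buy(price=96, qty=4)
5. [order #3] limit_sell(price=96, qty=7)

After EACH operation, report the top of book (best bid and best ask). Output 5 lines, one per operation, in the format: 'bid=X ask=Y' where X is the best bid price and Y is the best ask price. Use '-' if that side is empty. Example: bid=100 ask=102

After op 1 [order #1] limit_sell(price=105, qty=2): fills=none; bids=[-] asks=[#1:2@105]
After op 2 cancel(order #1): fills=none; bids=[-] asks=[-]
After op 3 cancel(order #1): fills=none; bids=[-] asks=[-]
After op 4 [order #2] limit_buy(price=96, qty=4): fills=none; bids=[#2:4@96] asks=[-]
After op 5 [order #3] limit_sell(price=96, qty=7): fills=#2x#3:4@96; bids=[-] asks=[#3:3@96]

Answer: bid=- ask=105
bid=- ask=-
bid=- ask=-
bid=96 ask=-
bid=- ask=96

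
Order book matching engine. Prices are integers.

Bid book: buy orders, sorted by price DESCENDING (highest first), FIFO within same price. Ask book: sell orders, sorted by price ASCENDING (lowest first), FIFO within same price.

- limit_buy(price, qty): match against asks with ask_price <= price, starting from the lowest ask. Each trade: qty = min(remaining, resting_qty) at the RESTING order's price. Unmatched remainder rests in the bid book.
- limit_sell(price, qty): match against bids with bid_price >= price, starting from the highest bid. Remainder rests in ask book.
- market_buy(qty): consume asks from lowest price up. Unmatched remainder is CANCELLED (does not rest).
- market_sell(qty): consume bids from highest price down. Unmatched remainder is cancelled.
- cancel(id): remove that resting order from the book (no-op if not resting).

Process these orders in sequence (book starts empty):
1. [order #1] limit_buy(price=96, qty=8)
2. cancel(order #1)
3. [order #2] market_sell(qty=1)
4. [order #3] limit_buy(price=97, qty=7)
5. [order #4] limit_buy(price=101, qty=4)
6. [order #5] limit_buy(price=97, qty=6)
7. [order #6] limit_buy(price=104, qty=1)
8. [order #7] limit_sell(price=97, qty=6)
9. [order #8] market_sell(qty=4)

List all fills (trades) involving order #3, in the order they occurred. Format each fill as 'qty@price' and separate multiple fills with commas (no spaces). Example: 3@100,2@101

After op 1 [order #1] limit_buy(price=96, qty=8): fills=none; bids=[#1:8@96] asks=[-]
After op 2 cancel(order #1): fills=none; bids=[-] asks=[-]
After op 3 [order #2] market_sell(qty=1): fills=none; bids=[-] asks=[-]
After op 4 [order #3] limit_buy(price=97, qty=7): fills=none; bids=[#3:7@97] asks=[-]
After op 5 [order #4] limit_buy(price=101, qty=4): fills=none; bids=[#4:4@101 #3:7@97] asks=[-]
After op 6 [order #5] limit_buy(price=97, qty=6): fills=none; bids=[#4:4@101 #3:7@97 #5:6@97] asks=[-]
After op 7 [order #6] limit_buy(price=104, qty=1): fills=none; bids=[#6:1@104 #4:4@101 #3:7@97 #5:6@97] asks=[-]
After op 8 [order #7] limit_sell(price=97, qty=6): fills=#6x#7:1@104 #4x#7:4@101 #3x#7:1@97; bids=[#3:6@97 #5:6@97] asks=[-]
After op 9 [order #8] market_sell(qty=4): fills=#3x#8:4@97; bids=[#3:2@97 #5:6@97] asks=[-]

Answer: 1@97,4@97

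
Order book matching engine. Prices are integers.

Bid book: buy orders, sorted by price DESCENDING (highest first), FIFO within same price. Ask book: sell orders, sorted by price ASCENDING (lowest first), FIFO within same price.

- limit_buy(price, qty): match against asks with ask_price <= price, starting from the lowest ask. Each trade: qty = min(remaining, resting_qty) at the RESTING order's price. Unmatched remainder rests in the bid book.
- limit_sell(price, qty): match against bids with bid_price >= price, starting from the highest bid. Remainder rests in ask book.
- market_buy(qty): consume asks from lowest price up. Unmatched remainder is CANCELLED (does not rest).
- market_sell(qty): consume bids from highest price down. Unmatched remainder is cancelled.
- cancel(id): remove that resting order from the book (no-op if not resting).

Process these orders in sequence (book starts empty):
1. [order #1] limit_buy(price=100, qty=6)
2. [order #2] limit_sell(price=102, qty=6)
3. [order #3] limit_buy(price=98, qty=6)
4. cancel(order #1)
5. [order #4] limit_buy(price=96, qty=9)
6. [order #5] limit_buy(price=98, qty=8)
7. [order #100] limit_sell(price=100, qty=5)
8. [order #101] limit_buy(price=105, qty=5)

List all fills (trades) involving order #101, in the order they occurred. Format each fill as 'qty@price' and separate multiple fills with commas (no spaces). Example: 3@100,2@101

Answer: 5@100

Derivation:
After op 1 [order #1] limit_buy(price=100, qty=6): fills=none; bids=[#1:6@100] asks=[-]
After op 2 [order #2] limit_sell(price=102, qty=6): fills=none; bids=[#1:6@100] asks=[#2:6@102]
After op 3 [order #3] limit_buy(price=98, qty=6): fills=none; bids=[#1:6@100 #3:6@98] asks=[#2:6@102]
After op 4 cancel(order #1): fills=none; bids=[#3:6@98] asks=[#2:6@102]
After op 5 [order #4] limit_buy(price=96, qty=9): fills=none; bids=[#3:6@98 #4:9@96] asks=[#2:6@102]
After op 6 [order #5] limit_buy(price=98, qty=8): fills=none; bids=[#3:6@98 #5:8@98 #4:9@96] asks=[#2:6@102]
After op 7 [order #100] limit_sell(price=100, qty=5): fills=none; bids=[#3:6@98 #5:8@98 #4:9@96] asks=[#100:5@100 #2:6@102]
After op 8 [order #101] limit_buy(price=105, qty=5): fills=#101x#100:5@100; bids=[#3:6@98 #5:8@98 #4:9@96] asks=[#2:6@102]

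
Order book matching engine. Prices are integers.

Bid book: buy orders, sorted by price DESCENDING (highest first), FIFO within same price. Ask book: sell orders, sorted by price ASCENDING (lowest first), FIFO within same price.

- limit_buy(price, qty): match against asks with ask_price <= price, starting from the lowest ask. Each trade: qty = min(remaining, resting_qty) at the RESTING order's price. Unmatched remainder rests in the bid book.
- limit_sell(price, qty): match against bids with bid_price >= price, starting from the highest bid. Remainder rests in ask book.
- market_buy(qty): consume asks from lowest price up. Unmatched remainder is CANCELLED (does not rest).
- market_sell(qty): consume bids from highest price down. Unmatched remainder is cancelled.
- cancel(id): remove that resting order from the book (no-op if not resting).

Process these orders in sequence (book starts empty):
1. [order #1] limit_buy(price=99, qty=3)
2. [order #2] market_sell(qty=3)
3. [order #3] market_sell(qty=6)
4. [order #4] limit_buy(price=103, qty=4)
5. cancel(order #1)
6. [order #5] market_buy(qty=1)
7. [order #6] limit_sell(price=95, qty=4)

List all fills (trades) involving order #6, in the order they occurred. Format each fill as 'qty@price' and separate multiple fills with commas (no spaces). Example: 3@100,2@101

Answer: 4@103

Derivation:
After op 1 [order #1] limit_buy(price=99, qty=3): fills=none; bids=[#1:3@99] asks=[-]
After op 2 [order #2] market_sell(qty=3): fills=#1x#2:3@99; bids=[-] asks=[-]
After op 3 [order #3] market_sell(qty=6): fills=none; bids=[-] asks=[-]
After op 4 [order #4] limit_buy(price=103, qty=4): fills=none; bids=[#4:4@103] asks=[-]
After op 5 cancel(order #1): fills=none; bids=[#4:4@103] asks=[-]
After op 6 [order #5] market_buy(qty=1): fills=none; bids=[#4:4@103] asks=[-]
After op 7 [order #6] limit_sell(price=95, qty=4): fills=#4x#6:4@103; bids=[-] asks=[-]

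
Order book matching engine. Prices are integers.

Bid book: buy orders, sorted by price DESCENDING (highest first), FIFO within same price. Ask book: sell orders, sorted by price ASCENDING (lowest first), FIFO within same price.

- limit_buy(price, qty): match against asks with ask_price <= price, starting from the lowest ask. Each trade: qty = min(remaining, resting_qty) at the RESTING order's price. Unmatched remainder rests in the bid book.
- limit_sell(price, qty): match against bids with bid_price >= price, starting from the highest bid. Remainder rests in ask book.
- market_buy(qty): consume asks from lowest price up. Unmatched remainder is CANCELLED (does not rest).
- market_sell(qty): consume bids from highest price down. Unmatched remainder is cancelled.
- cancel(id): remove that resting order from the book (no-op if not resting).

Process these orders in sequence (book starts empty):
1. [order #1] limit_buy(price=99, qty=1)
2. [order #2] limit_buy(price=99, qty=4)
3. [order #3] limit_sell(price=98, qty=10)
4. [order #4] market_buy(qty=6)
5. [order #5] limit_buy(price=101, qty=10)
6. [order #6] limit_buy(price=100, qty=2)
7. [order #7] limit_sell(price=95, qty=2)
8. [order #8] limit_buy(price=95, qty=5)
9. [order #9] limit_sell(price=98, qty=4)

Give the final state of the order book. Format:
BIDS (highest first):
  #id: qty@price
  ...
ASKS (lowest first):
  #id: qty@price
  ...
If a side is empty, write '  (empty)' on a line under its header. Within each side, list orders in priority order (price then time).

Answer: BIDS (highest first):
  #5: 4@101
  #6: 2@100
  #8: 5@95
ASKS (lowest first):
  (empty)

Derivation:
After op 1 [order #1] limit_buy(price=99, qty=1): fills=none; bids=[#1:1@99] asks=[-]
After op 2 [order #2] limit_buy(price=99, qty=4): fills=none; bids=[#1:1@99 #2:4@99] asks=[-]
After op 3 [order #3] limit_sell(price=98, qty=10): fills=#1x#3:1@99 #2x#3:4@99; bids=[-] asks=[#3:5@98]
After op 4 [order #4] market_buy(qty=6): fills=#4x#3:5@98; bids=[-] asks=[-]
After op 5 [order #5] limit_buy(price=101, qty=10): fills=none; bids=[#5:10@101] asks=[-]
After op 6 [order #6] limit_buy(price=100, qty=2): fills=none; bids=[#5:10@101 #6:2@100] asks=[-]
After op 7 [order #7] limit_sell(price=95, qty=2): fills=#5x#7:2@101; bids=[#5:8@101 #6:2@100] asks=[-]
After op 8 [order #8] limit_buy(price=95, qty=5): fills=none; bids=[#5:8@101 #6:2@100 #8:5@95] asks=[-]
After op 9 [order #9] limit_sell(price=98, qty=4): fills=#5x#9:4@101; bids=[#5:4@101 #6:2@100 #8:5@95] asks=[-]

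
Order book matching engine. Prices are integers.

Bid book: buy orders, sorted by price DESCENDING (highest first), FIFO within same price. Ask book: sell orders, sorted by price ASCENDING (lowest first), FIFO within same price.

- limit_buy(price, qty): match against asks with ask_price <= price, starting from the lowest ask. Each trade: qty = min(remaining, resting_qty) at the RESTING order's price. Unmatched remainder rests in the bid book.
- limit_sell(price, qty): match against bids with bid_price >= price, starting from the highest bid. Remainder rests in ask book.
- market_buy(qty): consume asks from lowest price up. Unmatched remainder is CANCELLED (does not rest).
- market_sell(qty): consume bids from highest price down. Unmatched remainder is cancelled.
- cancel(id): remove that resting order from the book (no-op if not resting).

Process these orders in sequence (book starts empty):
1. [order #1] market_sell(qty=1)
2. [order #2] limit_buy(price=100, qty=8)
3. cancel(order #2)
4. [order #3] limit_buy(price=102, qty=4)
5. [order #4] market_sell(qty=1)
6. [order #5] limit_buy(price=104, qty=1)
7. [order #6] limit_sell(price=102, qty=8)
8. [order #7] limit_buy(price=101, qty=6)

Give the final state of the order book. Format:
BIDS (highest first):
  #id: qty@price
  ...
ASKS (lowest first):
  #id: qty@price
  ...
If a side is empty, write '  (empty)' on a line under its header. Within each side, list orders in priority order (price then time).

Answer: BIDS (highest first):
  #7: 6@101
ASKS (lowest first):
  #6: 4@102

Derivation:
After op 1 [order #1] market_sell(qty=1): fills=none; bids=[-] asks=[-]
After op 2 [order #2] limit_buy(price=100, qty=8): fills=none; bids=[#2:8@100] asks=[-]
After op 3 cancel(order #2): fills=none; bids=[-] asks=[-]
After op 4 [order #3] limit_buy(price=102, qty=4): fills=none; bids=[#3:4@102] asks=[-]
After op 5 [order #4] market_sell(qty=1): fills=#3x#4:1@102; bids=[#3:3@102] asks=[-]
After op 6 [order #5] limit_buy(price=104, qty=1): fills=none; bids=[#5:1@104 #3:3@102] asks=[-]
After op 7 [order #6] limit_sell(price=102, qty=8): fills=#5x#6:1@104 #3x#6:3@102; bids=[-] asks=[#6:4@102]
After op 8 [order #7] limit_buy(price=101, qty=6): fills=none; bids=[#7:6@101] asks=[#6:4@102]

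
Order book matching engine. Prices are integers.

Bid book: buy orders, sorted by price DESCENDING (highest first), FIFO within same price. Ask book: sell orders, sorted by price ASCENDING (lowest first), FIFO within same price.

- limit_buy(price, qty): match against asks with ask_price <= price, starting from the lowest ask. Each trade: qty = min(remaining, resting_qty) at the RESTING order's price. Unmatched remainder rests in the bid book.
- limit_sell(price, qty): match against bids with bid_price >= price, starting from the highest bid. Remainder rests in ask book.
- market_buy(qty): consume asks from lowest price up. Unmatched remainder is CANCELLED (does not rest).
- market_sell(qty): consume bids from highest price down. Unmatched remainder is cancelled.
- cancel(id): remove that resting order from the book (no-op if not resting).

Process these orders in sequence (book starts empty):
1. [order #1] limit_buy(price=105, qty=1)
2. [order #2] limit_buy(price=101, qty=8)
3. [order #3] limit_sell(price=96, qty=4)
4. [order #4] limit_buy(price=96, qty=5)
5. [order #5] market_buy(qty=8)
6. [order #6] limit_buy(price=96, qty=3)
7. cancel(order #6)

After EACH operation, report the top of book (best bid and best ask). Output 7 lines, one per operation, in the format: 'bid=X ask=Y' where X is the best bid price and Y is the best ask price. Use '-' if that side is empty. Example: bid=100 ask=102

After op 1 [order #1] limit_buy(price=105, qty=1): fills=none; bids=[#1:1@105] asks=[-]
After op 2 [order #2] limit_buy(price=101, qty=8): fills=none; bids=[#1:1@105 #2:8@101] asks=[-]
After op 3 [order #3] limit_sell(price=96, qty=4): fills=#1x#3:1@105 #2x#3:3@101; bids=[#2:5@101] asks=[-]
After op 4 [order #4] limit_buy(price=96, qty=5): fills=none; bids=[#2:5@101 #4:5@96] asks=[-]
After op 5 [order #5] market_buy(qty=8): fills=none; bids=[#2:5@101 #4:5@96] asks=[-]
After op 6 [order #6] limit_buy(price=96, qty=3): fills=none; bids=[#2:5@101 #4:5@96 #6:3@96] asks=[-]
After op 7 cancel(order #6): fills=none; bids=[#2:5@101 #4:5@96] asks=[-]

Answer: bid=105 ask=-
bid=105 ask=-
bid=101 ask=-
bid=101 ask=-
bid=101 ask=-
bid=101 ask=-
bid=101 ask=-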